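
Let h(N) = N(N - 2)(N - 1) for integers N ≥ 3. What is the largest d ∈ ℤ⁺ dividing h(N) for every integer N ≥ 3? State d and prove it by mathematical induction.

d = 6

Computing the first values: h(3) = 6 and h(4) = 24; gcd(6, 24) = 6, so d ≤ 6.
We prove 6 | N(N - 2)(N - 1) for all N ≥ 3 by induction on N.
Base case (N = 3): h(3) = 6 = 6·(1), so 6 | h(3).
For the inductive step, assume it holds for an arbitrary i ≥ 3, i.e. 6 | h(i). Then
h(i+1) − h(i) = (i-1)·i·(i+1) − (i-2)·(i-1)·i = (i-1)·i·[(i+1) − (i-2)] = 3·(i-1)·i. The product of 2 consecutive integers is divisible by (2)! = 2, so h(i+1) − h(i) is divisible by 3·2 = 6. By the inductive hypothesis 6 | h(i), hence 6 | h(i+1).
By the principle of mathematical induction, the result holds for all N ≥ 3.
Therefore the largest such d is 6.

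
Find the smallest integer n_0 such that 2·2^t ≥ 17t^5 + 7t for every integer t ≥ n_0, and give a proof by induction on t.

At t = 26: 134217728 < 201983574, so the inequality fails and n_0 ≥ 27. We prove 2·2^t ≥ 17t^5 + 7t for all t ≥ 27.
For the base case t = 27: 2·2^t = 268435456 and 17t^5 + 7t = 243931608, so 268435456 ≥ 243931608.
Suppose the result is true for t = k, so 2·2^k ≥ 17k^5 + 7k.
Then 2·2^(k + 1) = 2·(2·2^k) ≥ 2·(17k^5 + 7k).
Also, for k ≥ 27 we have 2·(17k^5 + 7k) ≥ 17(k+1)^5 + 7(k+1), since 2·(17k^5 + 7k) − (17(k+1)^5 + 7(k+1)) = 17k^5 - 85k^4 - 170k^3 - 170k^2 - 78k - 24, which is nonnegative for all k ≥ 27.
Combining, 2·2^(k + 1) ≥ 17(k+1)^5 + 7(k+1).
By induction, the statement is established for all t ≥ 27.
Hence the smallest such n_0 is 27.

n_0 = 27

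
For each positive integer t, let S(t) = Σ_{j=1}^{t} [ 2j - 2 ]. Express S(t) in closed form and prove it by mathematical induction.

S(t) = t(t - 1)

We claim S(t) = t(t - 1) for all t ≥ 1.
When t = 1: S(1) = 0, and the closed form gives 0. They agree.
For the inductive step, assume it holds for an arbitrary j ≥ 1, so S(j) = j(j - 1).
Then S(j+1) = S(j) + (2j) = (j(j - 1)) + (2j).
Simplifying, S(j+1) = j(j + 1) = (j+1)((j+1) - 1),
which is the closed form with t = j+1.
This completes the induction.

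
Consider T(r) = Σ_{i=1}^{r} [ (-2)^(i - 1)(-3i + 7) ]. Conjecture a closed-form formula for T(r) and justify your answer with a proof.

We claim T(r) = (-2)^r(r - 2) + 2 for all r ≥ 1.
For the base case r = 1: T(1) = 4, and the closed form gives 4. They agree.
Inductive step: assume the claim holds for r = i, so T(i) = (-2)^i(i - 2) + 2.
Then T(i+1) = T(i) + ((-2)^i(-3i + 4)) = ((-2)^i(i - 2) + 2) + ((-2)^i(-3i + 4)).
Simplifying, T(i+1) = -2(-2)^i·i + 2(-2)^i + 2 = (-2)^(i+1)((i+1) - 2) + 2,
which is the closed form with r = i+1.
By induction, the statement is established for all r ≥ 1.

T(r) = (-2)^r(r - 2) + 2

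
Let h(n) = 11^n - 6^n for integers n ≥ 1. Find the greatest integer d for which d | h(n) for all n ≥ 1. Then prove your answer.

d = 5

Computing the first values: h(1) = 5 and h(2) = 85; gcd(5, 85) = 5, so d ≤ 5.
We prove 5 | 11^n - 6^n for all n ≥ 1 by induction on n.
Base step (n = 1): h(1) = 5 = 5·(1), so 5 | h(1).
Inductive step: suppose the statement holds for some m ≥ 1, i.e. 5 | h(m). Then
11^{m+1} − 6^{m+1} = 11·11^m − 6·6^m = 11·(11^m − 6^m) + (5)·6^m. The first term is divisible by 5 by the inductive hypothesis, and the second term (5)·6^m is divisible by 5 since 5 | 5. Hence 5 | h(m+1).
This completes the induction.
Therefore the largest such d is 5.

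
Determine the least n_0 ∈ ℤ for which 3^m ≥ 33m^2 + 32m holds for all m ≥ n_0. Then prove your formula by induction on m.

n_0 = 7

At m = 6: 729 < 1380, so the inequality fails and n_0 ≥ 7. We prove 3^m ≥ 33m^2 + 32m for all m ≥ 7.
Base case (m = 7): 3^m = 2187 and 33m^2 + 32m = 1841, so 2187 ≥ 1841.
Inductive step: assume the claim holds for m = i, so 3^i ≥ 33i^2 + 32i.
Then 3^(i + 1) = 3·(3^i) ≥ 3·(33i^2 + 32i).
Also, for i ≥ 7 we have 3·(33i^2 + 32i) ≥ 33(i+1)^2 + 32(i+1), since 3·(33i^2 + 32i) − (33(i+1)^2 + 32(i+1)) = 66i^2 - 2i - 65, which is nonnegative for all i ≥ 7.
Combining, 3^(i + 1) ≥ 33(i+1)^2 + 32(i+1).
This completes the induction.
Hence the smallest such n_0 is 7.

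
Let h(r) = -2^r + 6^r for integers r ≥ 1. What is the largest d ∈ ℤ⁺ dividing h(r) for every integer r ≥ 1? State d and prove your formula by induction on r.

d = 4

Computing the first values: h(1) = 4 and h(2) = 32; gcd(4, 32) = 4, so d ≤ 4.
We prove 4 | -2^r + 6^r for all r ≥ 1 by induction on r.
Base step (r = 1): h(1) = 4 = 4·(1), so 4 | h(1).
Inductive step: suppose the statement holds for some i ≥ 1, i.e. 4 | h(i). Then
6^{i+1} − 2^{i+1} = 6·6^i − 2·2^i = 6·(6^i − 2^i) + (4)·2^i. The first term is divisible by 4 by the inductive hypothesis, and the second term (4)·2^i is divisible by 4 since 4 | 4. Hence 4 | h(i+1).
By induction, the statement is established for all r ≥ 1.
Therefore the largest such d is 4.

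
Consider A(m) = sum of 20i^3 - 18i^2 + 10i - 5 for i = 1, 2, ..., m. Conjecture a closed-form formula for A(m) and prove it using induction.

We claim A(m) = m(5m^3 + 4m^2 + m - 3) for all m ≥ 1.
Base step (m = 1): A(1) = 7, and the closed form gives 7. They agree.
Suppose the result is true for m = i, so A(i) = i(5i^3 + 4i^2 + i - 3).
Then A(i+1) = A(i) + (20i^3 + 42i^2 + 34i + 7) = (i(5i^3 + 4i^2 + i - 3)) + (20i^3 + 42i^2 + 34i + 7).
Simplifying, A(i+1) = (i + 1)(5i^3 + 19i^2 + 24i + 7) = (i+1)(5(i+1)^3 + 4(i+1)^2 + (i+1) - 3),
which is the closed form with m = i+1.
This completes the induction.

A(m) = m(5m^3 + 4m^2 + m - 3)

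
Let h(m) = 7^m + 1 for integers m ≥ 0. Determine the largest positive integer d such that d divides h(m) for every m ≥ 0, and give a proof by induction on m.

d = 2

Computing the first values: h(0) = 2 and h(1) = 8; gcd(2, 8) = 2, so d ≤ 2.
We prove 2 | 7^m + 1 for all m ≥ 0 by induction on m.
When m = 0: h(0) = 2 = 2·(1), so 2 | h(0).
Inductive step: suppose the statement holds for some p ≥ 0, i.e. 2 | h(p). Then
h(p+1) = 7^(p+1) + 1 = 7·(7^p + 1) - 6 = 7·h(p) - 6. The first term is divisible by 2 by the inductive hypothesis, and -6 is divisible by 2. Hence 2 | h(p+1).
By the principle of mathematical induction, the result holds for all m ≥ 0.
Therefore the largest such d is 2.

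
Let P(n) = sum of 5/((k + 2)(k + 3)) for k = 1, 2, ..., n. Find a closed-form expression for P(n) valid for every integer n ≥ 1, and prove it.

P(n) = 5n/(3(n + 3))

We claim P(n) = 5n/(3(n + 3)) for all n ≥ 1.
Base case (n = 1): P(1) = 5/12, and the closed form gives 5/12. They agree.
Inductive step: assume the claim holds for n = k, so P(k) = 5k/(3(k + 3)).
Then P(k+1) = P(k) + (5/((k + 3)(k + 4))) = (5k/(3(k + 3))) + (5/((k + 3)(k + 4))).
Simplifying, P(k+1) = 5(k + 1)/(3(k + 4)) = 5(k+1)/(3((k+1) + 3)),
which is the closed form with n = k+1.
This completes the induction.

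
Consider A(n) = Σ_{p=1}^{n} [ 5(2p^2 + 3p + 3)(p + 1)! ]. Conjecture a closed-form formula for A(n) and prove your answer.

We claim A(n) = (10n + 5)(n + 2)! - 10 for all n ≥ 1.
Base step (n = 1): A(1) = 80, and the closed form gives 80. They agree.
Suppose the result is true for n = p, so A(p) = (10p + 5)(p + 2)! - 10.
Then A(p+1) = A(p) + (5(2p^2 + 7p + 8)(p + 2)!) = ((10p + 5)(p + 2)! - 10) + (5(2p^2 + 7p + 8)(p + 2)!).
Simplifying, A(p+1) = (10(p+1) + 5)((p+1) + 2)! - 10,
which is the closed form with n = p+1.
By the principle of mathematical induction, the result holds for all n ≥ 1.

A(n) = (10n + 5)(n + 2)! - 10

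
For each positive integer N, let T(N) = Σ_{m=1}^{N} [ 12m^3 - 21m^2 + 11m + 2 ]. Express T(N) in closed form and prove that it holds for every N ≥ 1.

T(N) = N(3N^3 - N^2 - 2N + 4)

We claim T(N) = N(3N^3 - N^2 - 2N + 4) for all N ≥ 1.
For the base case N = 1: T(1) = 4, and the closed form gives 4. They agree.
Inductive step: assume the claim holds for N = m, so T(m) = m(3m^3 - m^2 - 2m + 4).
Then T(m+1) = T(m) + (12m^3 + 15m^2 + 5m + 4) = (m(3m^3 - m^2 - 2m + 4)) + (12m^3 + 15m^2 + 5m + 4).
Simplifying, T(m+1) = (m + 1)(3m^3 + 8m^2 + 5m + 4) = (m+1)(3(m+1)^3 - (m+1)^2 - 2(m+1) + 4),
which is the closed form with N = m+1.
This completes the induction.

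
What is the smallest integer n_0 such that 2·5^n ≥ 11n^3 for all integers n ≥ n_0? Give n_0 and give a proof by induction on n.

At n = 3: 250 < 297, so the inequality fails and n_0 ≥ 4. We prove 2·5^n ≥ 11n^3 for all n ≥ 4.
When n = 4: 2·5^n = 1250 and 11n^3 = 704, so 1250 ≥ 704.
For the inductive step, assume it holds for an arbitrary p ≥ 4, so 2·5^p ≥ 11p^3.
Then 2·5^(p + 1) = 5·(2·5^p) ≥ 5·(11p^3).
Also, for p ≥ 4 we have 5·(11p^3) ≥ 11(p+1)^3, since 5 ≥ (1 + 1/p)^3 for all p ≥ 4.
Combining, 2·5^(p + 1) ≥ 11(p+1)^3.
This completes the induction.
Hence the smallest such n_0 is 4.

n_0 = 4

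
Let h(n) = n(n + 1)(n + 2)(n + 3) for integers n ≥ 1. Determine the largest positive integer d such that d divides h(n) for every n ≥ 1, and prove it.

Computing the first values: h(1) = 24 and h(2) = 120; gcd(24, 120) = 24, so d ≤ 24.
We prove 24 | n(n + 1)(n + 2)(n + 3) for all n ≥ 1 by induction on n.
Base case (n = 1): h(1) = 24 = 24·(1), so 24 | h(1).
Suppose the result is true for n = m, i.e. 24 | h(m). Then
h(m+1) − h(m) = (m+1)·(m+2)·(m+3)·(m+4) − m·(m+1)·(m+2)·(m+3) = (m+1)·(m+2)·(m+3)·[(m+4) − m] = 4·(m+1)·(m+2)·(m+3). The product of 3 consecutive integers is divisible by (3)! = 6, so h(m+1) − h(m) is divisible by 4·6 = 24. By the inductive hypothesis 24 | h(m), hence 24 | h(m+1).
This completes the induction.
Therefore the largest such d is 24.

d = 24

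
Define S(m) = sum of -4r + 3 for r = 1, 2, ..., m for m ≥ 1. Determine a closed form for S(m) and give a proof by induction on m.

We claim S(m) = -m(2m - 1) for all m ≥ 1.
Base step (m = 1): S(1) = -1, and the closed form gives -1. They agree.
For the inductive step, assume it holds for an arbitrary r ≥ 1, so S(r) = r(-2r + 1).
Then S(r+1) = S(r) + (-4r - 1) = (r(-2r + 1)) + (-4r - 1).
Simplifying, S(r+1) = -(r + 1)(2r + 1) = -(r+1)(2(r+1) - 1),
which is the closed form with m = r+1.
By the principle of mathematical induction, the result holds for all m ≥ 1.

S(m) = -m(2m - 1)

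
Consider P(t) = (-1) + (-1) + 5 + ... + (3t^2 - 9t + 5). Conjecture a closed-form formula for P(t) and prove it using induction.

P(t) = t(t^2 - 3t + 1)

We claim P(t) = t(t^2 - 3t + 1) for all t ≥ 1.
Base case (t = 1): P(1) = -1, and the closed form gives -1. They agree.
Inductive step: assume the claim holds for t = p, so P(p) = p(p^2 - 3p + 1).
Then P(p+1) = P(p) + (3p^2 - 3p - 1) = (p(p^2 - 3p + 1)) + (3p^2 - 3p - 1).
Simplifying, P(p+1) = (p + 1)(p^2 - p - 1) = (p+1)((p+1)^2 - 3(p+1) + 1),
which is the closed form with t = p+1.
Hence, by induction on t, the claim holds for every t ≥ 1.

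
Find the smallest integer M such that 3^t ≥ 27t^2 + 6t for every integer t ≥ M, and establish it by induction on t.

At t = 6: 729 < 1008, so the inequality fails and M ≥ 7. We prove 3^t ≥ 27t^2 + 6t for all t ≥ 7.
Base case (t = 7): 3^t = 2187 and 27t^2 + 6t = 1365, so 2187 ≥ 1365.
Inductive step: assume the claim holds for t = r, so 3^r ≥ 27r^2 + 6r.
Then 3^(r + 1) = 3·(3^r) ≥ 3·(27r^2 + 6r).
Also, for r ≥ 7 we have 3·(27r^2 + 6r) ≥ 27(r+1)^2 + 6(r+1), since 3·(27r^2 + 6r) − (27(r+1)^2 + 6(r+1)) = 54r^2 - 42r - 33, which is nonnegative for all r ≥ 7.
Combining, 3^(r + 1) ≥ 27(r+1)^2 + 6(r+1).
Hence, by induction on t, the claim holds for every t ≥ 7.
Hence the smallest such M is 7.

M = 7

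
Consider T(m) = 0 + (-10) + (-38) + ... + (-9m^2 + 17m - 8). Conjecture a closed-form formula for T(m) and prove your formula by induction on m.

T(m) = -m(m - 1)(3m - 1)

We claim T(m) = -m(m - 1)(3m - 1) for all m ≥ 1.
Base step (m = 1): T(1) = 0, and the closed form gives 0. They agree.
Suppose the result is true for m = j, so T(j) = j(-3j^2 + 4j - 1).
Then T(j+1) = T(j) + (j(-9j - 1)) = (j(-3j^2 + 4j - 1)) + (j(-9j - 1)).
Simplifying, T(j+1) = -j(j + 1)(3j + 2) = -(j+1)((j+1) - 1)(3(j+1) - 1),
which is the closed form with m = j+1.
This completes the induction.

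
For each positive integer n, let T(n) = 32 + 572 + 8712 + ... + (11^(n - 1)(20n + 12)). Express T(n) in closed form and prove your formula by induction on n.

T(n) = 11^n(2n + 1) - 1

We claim T(n) = 11^n(2n + 1) - 1 for all n ≥ 1.
For the base case n = 1: T(1) = 32, and the closed form gives 32. They agree.
Inductive step: suppose the statement holds for some p ≥ 1, so T(p) = 11^p(2p + 1) - 1.
Then T(p+1) = T(p) + (11^p(20p + 32)) = (11^p(2p + 1) - 1) + (11^p(20p + 32)).
Simplifying, T(p+1) = 22·11^p·p + 33·11^p - 1 = 11^(p+1)(2(p+1) + 1) - 1,
which is the closed form with n = p+1.
By the principle of mathematical induction, the result holds for all n ≥ 1.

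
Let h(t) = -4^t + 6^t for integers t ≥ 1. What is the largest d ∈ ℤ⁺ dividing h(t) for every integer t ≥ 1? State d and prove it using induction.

d = 2

Computing the first values: h(1) = 2 and h(2) = 20; gcd(2, 20) = 2, so d ≤ 2.
We prove 2 | -4^t + 6^t for all t ≥ 1 by induction on t.
When t = 1: h(1) = 2 = 2·(1), so 2 | h(1).
Suppose the result is true for t = p, i.e. 2 | h(p). Then
6^{p+1} − 4^{p+1} = 6·6^p − 4·4^p = 6·(6^p − 4^p) + (2)·4^p. The first term is divisible by 2 by the inductive hypothesis, and the second term (2)·4^p is divisible by 2 since 2 | 2. Hence 2 | h(p+1).
By the principle of mathematical induction, the result holds for all t ≥ 1.
Therefore the largest such d is 2.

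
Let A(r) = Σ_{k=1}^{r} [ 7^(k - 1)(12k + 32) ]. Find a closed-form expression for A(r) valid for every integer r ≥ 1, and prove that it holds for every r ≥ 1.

We claim A(r) = 7^r(2r + 5) - 5 for all r ≥ 1.
When r = 1: A(1) = 44, and the closed form gives 44. They agree.
For the inductive step, assume it holds for an arbitrary k ≥ 1, so A(k) = 7^k(2k + 5) - 5.
Then A(k+1) = A(k) + (7^k(12k + 44)) = (7^k(2k + 5) - 5) + (7^k(12k + 44)).
Simplifying, A(k+1) = 14·7^k·k + 49·7^k - 5 = 7^(k+1)(2(k+1) + 5) - 5,
which is the closed form with r = k+1.
By the principle of mathematical induction, the result holds for all r ≥ 1.

A(r) = 7^r(2r + 5) - 5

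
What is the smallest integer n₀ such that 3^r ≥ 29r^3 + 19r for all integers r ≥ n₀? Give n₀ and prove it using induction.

n₀ = 10

At r = 9: 19683 < 21312, so the inequality fails and n₀ ≥ 10. We prove 3^r ≥ 29r^3 + 19r for all r ≥ 10.
When r = 10: 3^r = 59049 and 29r^3 + 19r = 29190, so 59049 ≥ 29190.
Inductive step: assume the claim holds for r = m, so 3^m ≥ 29m^3 + 19m.
Then 3^(m + 1) = 3·(3^m) ≥ 3·(29m^3 + 19m).
Also, for m ≥ 10 we have 3·(29m^3 + 19m) ≥ 29(m+1)^3 + 19(m+1), since 3·(29m^3 + 19m) − (29(m+1)^3 + 19(m+1)) = 58m^3 - 87m^2 - 49m - 48, which is nonnegative for all m ≥ 10.
Combining, 3^(m + 1) ≥ 29(m+1)^3 + 19(m+1).
By induction, the statement is established for all r ≥ 10.
Hence the smallest such n₀ is 10.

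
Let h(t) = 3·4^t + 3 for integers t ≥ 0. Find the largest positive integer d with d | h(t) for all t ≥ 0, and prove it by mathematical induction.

d = 3

Computing the first values: h(0) = 6 and h(1) = 15; gcd(6, 15) = 3, so d ≤ 3.
We prove 3 | 3·4^t + 3 for all t ≥ 0 by induction on t.
When t = 0: h(0) = 6 = 3·(2), so 3 | h(0).
Suppose the result is true for t = r, i.e. 3 | h(r). Then
h(r+1) = 3·4^(r+1) + 3 = 4·(3·4^r + 3) - 9 = 4·h(r) - 9. The first term is divisible by 3 by the inductive hypothesis, and -9 is divisible by 3. Hence 3 | h(r+1).
Hence, by induction on t, the claim holds for every t ≥ 0.
Therefore the largest such d is 3.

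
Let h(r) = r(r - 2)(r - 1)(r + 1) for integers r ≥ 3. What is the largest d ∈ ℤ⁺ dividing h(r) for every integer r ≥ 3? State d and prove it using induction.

Computing the first values: h(3) = 24 and h(4) = 120; gcd(24, 120) = 24, so d ≤ 24.
We prove 24 | r(r - 2)(r - 1)(r + 1) for all r ≥ 3 by induction on r.
Base case (r = 3): h(3) = 24 = 24·(1), so 24 | h(3).
For the inductive step, assume it holds for an arbitrary k ≥ 3, i.e. 24 | h(k). Then
h(k+1) − h(k) = (k-1)·k·(k+1)·(k+2) − (k-2)·(k-1)·k·(k+1) = (k-1)·k·(k+1)·[(k+2) − (k-2)] = 4·(k-1)·k·(k+1). The product of 3 consecutive integers is divisible by (3)! = 6, so h(k+1) − h(k) is divisible by 4·6 = 24. By the inductive hypothesis 24 | h(k), hence 24 | h(k+1).
This completes the induction.
Therefore the largest such d is 24.

d = 24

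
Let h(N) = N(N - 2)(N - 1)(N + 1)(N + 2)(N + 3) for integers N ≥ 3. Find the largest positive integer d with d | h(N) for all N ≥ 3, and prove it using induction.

d = 720

Computing the first values: h(3) = 720 and h(4) = 5040; gcd(720, 5040) = 720, so d ≤ 720.
We prove 720 | N(N - 2)(N - 1)(N + 1)(N + 2)(N + 3) for all N ≥ 3 by induction on N.
Base case (N = 3): h(3) = 720 = 720·(1), so 720 | h(3).
Suppose the result is true for N = m, i.e. 720 | h(m). Then
h(m+1) − h(m) = (m-1)·m·(m+1)·(m+2)·(m+3)·(m+4) − (m-2)·(m-1)·m·(m+1)·(m+2)·(m+3) = (m-1)·m·(m+1)·(m+2)·(m+3)·[(m+4) − (m-2)] = 6·(m-1)·m·(m+1)·(m+2)·(m+3). The product of 5 consecutive integers is divisible by (5)! = 120, so h(m+1) − h(m) is divisible by 6·120 = 720. By the inductive hypothesis 720 | h(m), hence 720 | h(m+1).
This completes the induction.
Therefore the largest such d is 720.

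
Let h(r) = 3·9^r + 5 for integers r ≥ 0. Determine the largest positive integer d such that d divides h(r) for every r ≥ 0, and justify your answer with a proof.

d = 8

Computing the first values: h(0) = 8 and h(1) = 32; gcd(8, 32) = 8, so d ≤ 8.
We prove 8 | 3·9^r + 5 for all r ≥ 0 by induction on r.
When r = 0: h(0) = 8 = 8·(1), so 8 | h(0).
For the inductive step, assume it holds for an arbitrary j ≥ 0, i.e. 8 | h(j). Then
h(j+1) = 3·9^(j+1) + 5 = 9·(3·9^j + 5) - 40 = 9·h(j) - 40. The first term is divisible by 8 by the inductive hypothesis, and -40 is divisible by 8. Hence 8 | h(j+1).
By induction, the statement is established for all r ≥ 0.
Therefore the largest such d is 8.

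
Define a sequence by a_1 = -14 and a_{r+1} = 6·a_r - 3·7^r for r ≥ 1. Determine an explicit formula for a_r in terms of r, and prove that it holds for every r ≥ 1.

Computing the first terms: a_1 = -14, a_2 = -105, a_3 = -777. This suggests a_r = 7·6^(r - 1) - 3·7^r.
Base step (r = 1): the formula gives -14 = -14 = a_1.
Inductive step: suppose the statement holds for some i ≥ 1, so a_i = 7·6^(i - 1) - 3·7^i.
Then a_{i+1} = 6·a_i - 3·7^i = 6·(7·6^(i - 1) - 3·7^i) - 3·7^i = 7·6^i - 3·7^(i + 1) = 7·6^((i+1) - 1) - 3·7^(i+1),
which is the claimed formula at r = i+1.
By induction, the statement is established for all r ≥ 1.

a_r = 7·6^(r - 1) - 3·7^r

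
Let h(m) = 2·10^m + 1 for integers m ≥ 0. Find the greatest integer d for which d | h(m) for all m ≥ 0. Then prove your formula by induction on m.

Computing the first values: h(0) = 3 and h(1) = 21; gcd(3, 21) = 3, so d ≤ 3.
We prove 3 | 2·10^m + 1 for all m ≥ 0 by induction on m.
Base step (m = 0): h(0) = 3 = 3·(1), so 3 | h(0).
Inductive step: suppose the statement holds for some j ≥ 0, i.e. 3 | h(j). Then
h(j+1) = 2·10^(j+1) + 1 = 10·(2·10^j + 1) - 9 = 10·h(j) - 9. The first term is divisible by 3 by the inductive hypothesis, and -9 is divisible by 3. Hence 3 | h(j+1).
By induction, the statement is established for all m ≥ 0.
Therefore the largest such d is 3.

d = 3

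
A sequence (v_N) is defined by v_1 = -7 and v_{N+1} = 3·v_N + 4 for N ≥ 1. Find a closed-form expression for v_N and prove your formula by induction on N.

v_N = -5·3^(N - 1) - 2

Computing the first terms: v_1 = -7, v_2 = -17, v_3 = -47. This suggests v_N = -5·3^(N - 1) - 2.
Base step (N = 1): the formula gives -7 = -7 = v_1.
Inductive step: suppose the statement holds for some m ≥ 1, so v_m = -5·3^(m - 1) - 2.
Then v_{m+1} = 3·v_m + 4 = 3·(-5·3^(m - 1) - 2) + 4 = -5·3^m - 2 = -5·3^((m+1) - 1) - 2,
which is the claimed formula at N = m+1.
Hence, by induction on N, the claim holds for every N ≥ 1.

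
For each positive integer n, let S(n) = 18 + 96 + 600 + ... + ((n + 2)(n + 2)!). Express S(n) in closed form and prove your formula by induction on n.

S(n) = (n + 3)! - 6

We claim S(n) = (n + 3)! - 6 for all n ≥ 1.
Base step (n = 1): S(1) = 18, and the closed form gives 18. They agree.
Suppose the result is true for n = r, so S(r) = (r + 3)! - 6.
Then S(r+1) = S(r) + ((r + 3)(r + 3)!) = ((r + 3)! - 6) + ((r + 3)(r + 3)!).
Simplifying, S(r+1) = ((r+1) + 3)! - 6,
which is the closed form with n = r+1.
By the principle of mathematical induction, the result holds for all n ≥ 1.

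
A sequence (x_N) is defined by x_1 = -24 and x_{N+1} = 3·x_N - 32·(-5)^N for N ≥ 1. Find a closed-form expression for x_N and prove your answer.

x_N = 4(-5)^N - 4·3^(N - 1)

Computing the first terms: x_1 = -24, x_2 = 88, x_3 = -536. This suggests x_N = 4(-5)^N - 4·3^(N - 1).
When N = 1: the formula gives -24 = -24 = x_1.
Suppose the result is true for N = m, so x_m = 4(-5)^m - 4·3^(m - 1).
Then x_{m+1} = 3·x_m - 32·(-5)^m = 3·(4(-5)^m - 4·3^(m - 1)) - 32·(-5)^m = 4(-5)^(m + 1) - 4·3^m = 4(-5)^(m+1) - 4·3^((m+1) - 1),
which is the claimed formula at N = m+1.
Hence, by induction on N, the claim holds for every N ≥ 1.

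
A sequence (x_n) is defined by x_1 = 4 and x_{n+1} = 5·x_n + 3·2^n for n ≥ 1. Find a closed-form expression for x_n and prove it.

x_n = -2^n + 6·5^(n - 1)

Computing the first terms: x_1 = 4, x_2 = 26, x_3 = 142. This suggests x_n = -2^n + 6·5^(n - 1).
Base case (n = 1): the formula gives 4 = 4 = x_1.
Suppose the result is true for n = j, so x_j = -2^j + 6·5^(j - 1).
Then x_{j+1} = 5·x_j + 3·2^j = 5·(-2^j + 6·5^(j - 1)) + 3·2^j = -2^(j + 1) + 6·5^j = -2^(j+1) + 6·5^((j+1) - 1),
which is the claimed formula at n = j+1.
By induction, the statement is established for all n ≥ 1.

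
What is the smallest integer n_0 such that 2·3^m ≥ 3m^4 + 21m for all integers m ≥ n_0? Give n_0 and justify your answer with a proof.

At m = 7: 4374 < 7350, so the inequality fails and n_0 ≥ 8. We prove 2·3^m ≥ 3m^4 + 21m for all m ≥ 8.
Base step (m = 8): 2·3^m = 13122 and 3m^4 + 21m = 12456, so 13122 ≥ 12456.
Suppose the result is true for m = i, so 2·3^i ≥ 3i^4 + 21i.
Then 2·3^(i + 1) = 3·(2·3^i) ≥ 3·(3i^4 + 21i).
Also, for i ≥ 8 we have 3·(3i^4 + 21i) ≥ 3(i+1)^4 + 21(i+1), since 3·(3i^4 + 21i) − (3(i+1)^4 + 21(i+1)) = 6i^4 - 12i^3 - 18i^2 + 30i - 24, which is nonnegative for all i ≥ 8.
Combining, 2·3^(i + 1) ≥ 3(i+1)^4 + 21(i+1).
By the principle of mathematical induction, the result holds for all m ≥ 8.
Hence the smallest such n_0 is 8.

n_0 = 8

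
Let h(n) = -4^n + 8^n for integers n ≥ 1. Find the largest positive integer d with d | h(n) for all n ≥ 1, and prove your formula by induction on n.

d = 4

Computing the first values: h(1) = 4 and h(2) = 48; gcd(4, 48) = 4, so d ≤ 4.
We prove 4 | -4^n + 8^n for all n ≥ 1 by induction on n.
Base case (n = 1): h(1) = 4 = 4·(1), so 4 | h(1).
For the inductive step, assume it holds for an arbitrary p ≥ 1, i.e. 4 | h(p). Then
8^{p+1} − 4^{p+1} = 8·8^p − 4·4^p = 8·(8^p − 4^p) + (4)·4^p. The first term is divisible by 4 by the inductive hypothesis, and the second term (4)·4^p is divisible by 4 since 4 | 4. Hence 4 | h(p+1).
By the principle of mathematical induction, the result holds for all n ≥ 1.
Therefore the largest such d is 4.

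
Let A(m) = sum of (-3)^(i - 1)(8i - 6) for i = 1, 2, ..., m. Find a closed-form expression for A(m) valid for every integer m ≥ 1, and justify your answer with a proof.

A(m) = (-3)^m(-2m + 1) - 1

We claim A(m) = (-3)^m(-2m + 1) - 1 for all m ≥ 1.
For the base case m = 1: A(1) = 2, and the closed form gives 2. They agree.
Inductive step: assume the claim holds for m = i, so A(i) = (-3)^i(-2i + 1) - 1.
Then A(i+1) = A(i) + ((-3)^i(8i + 2)) = ((-3)^i(-2i + 1) - 1) + ((-3)^i(8i + 2)).
Simplifying, A(i+1) = 6(-3)^i·i + 3(-3)^i - 1 = (-3)^(i+1)(-2(i+1) + 1) - 1,
which is the closed form with m = i+1.
By the principle of mathematical induction, the result holds for all m ≥ 1.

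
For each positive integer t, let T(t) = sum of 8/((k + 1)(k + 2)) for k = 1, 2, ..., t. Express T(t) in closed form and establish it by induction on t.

We claim T(t) = 4t/(t + 2) for all t ≥ 1.
When t = 1: T(1) = 4/3, and the closed form gives 4/3. They agree.
Suppose the result is true for t = k, so T(k) = 4k/(k + 2).
Then T(k+1) = T(k) + (8/((k + 2)(k + 3))) = (4k/(k + 2)) + (8/((k + 2)(k + 3))).
Simplifying, T(k+1) = 4(k + 1)/(k + 3) = 4(k+1)/((k+1) + 2),
which is the closed form with t = k+1.
This completes the induction.

T(t) = 4t/(t + 2)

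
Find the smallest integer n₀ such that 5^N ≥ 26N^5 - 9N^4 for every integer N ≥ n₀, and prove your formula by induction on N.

n₀ = 9

At N = 8: 390625 < 815104, so the inequality fails and n₀ ≥ 9. We prove 5^N ≥ 26N^5 - 9N^4 for all N ≥ 9.
Base case (N = 9): 5^N = 1953125 and 26N^5 - 9N^4 = 1476225, so 1953125 ≥ 1476225.
Suppose the result is true for N = i, so 5^i ≥ 26i^5 - 9i^4.
Then 5^(i + 1) = 5·(5^i) ≥ 5·(26i^5 - 9i^4).
Also, for i ≥ 9 we have 5·(26i^5 - 9i^4) ≥ 26(i+1)^5 - 9(i+1)^4, since 5·(26i^5 - 9i^4) − (26(i+1)^5 - 9(i+1)^4) = 104i^5 - 166i^4 - 224i^3 - 206i^2 - 94i - 17, which is nonnegative for all i ≥ 9.
Combining, 5^(i + 1) ≥ 26(i+1)^5 - 9(i+1)^4.
Hence, by induction on N, the claim holds for every N ≥ 9.
Hence the smallest such n₀ is 9.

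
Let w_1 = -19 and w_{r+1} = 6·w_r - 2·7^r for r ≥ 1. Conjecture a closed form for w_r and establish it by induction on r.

w_r = -5·6^(r - 1) - 2·7^r

Computing the first terms: w_1 = -19, w_2 = -128, w_3 = -866. This suggests w_r = -5·6^(r - 1) - 2·7^r.
For the base case r = 1: the formula gives -19 = -19 = w_1.
For the inductive step, assume it holds for an arbitrary k ≥ 1, so w_k = -5·6^(k - 1) - 2·7^k.
Then w_{k+1} = 6·w_k - 2·7^k = 6·(-5·6^(k - 1) - 2·7^k) - 2·7^k = -5·6^k - 2·7^(k + 1) = -5·6^((k+1) - 1) - 2·7^(k+1),
which is the claimed formula at r = k+1.
Hence, by induction on r, the claim holds for every r ≥ 1.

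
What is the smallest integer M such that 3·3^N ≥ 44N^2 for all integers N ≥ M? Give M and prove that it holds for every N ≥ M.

M = 6

At N = 5: 729 < 1100, so the inequality fails and M ≥ 6. We prove 3·3^N ≥ 44N^2 for all N ≥ 6.
Base case (N = 6): 3·3^N = 2187 and 44N^2 = 1584, so 2187 ≥ 1584.
Inductive step: suppose the statement holds for some p ≥ 6, so 3·3^p ≥ 44p^2.
Then 3·3^(p + 1) = 3·(3·3^p) ≥ 3·(44p^2).
Also, for p ≥ 6 we have 3·(44p^2) ≥ 44(p+1)^2, since 3 ≥ (1 + 1/p)^2 for all p ≥ 6.
Combining, 3·3^(p + 1) ≥ 44(p+1)^2.
By induction, the statement is established for all N ≥ 6.
Hence the smallest such M is 6.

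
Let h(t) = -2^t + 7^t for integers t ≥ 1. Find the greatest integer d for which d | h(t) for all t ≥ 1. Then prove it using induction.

Computing the first values: h(1) = 5 and h(2) = 45; gcd(5, 45) = 5, so d ≤ 5.
We prove 5 | -2^t + 7^t for all t ≥ 1 by induction on t.
For the base case t = 1: h(1) = 5 = 5·(1), so 5 | h(1).
For the inductive step, assume it holds for an arbitrary i ≥ 1, i.e. 5 | h(i). Then
7^{i+1} − 2^{i+1} = 7·7^i − 2·2^i = 7·(7^i − 2^i) + (5)·2^i. The first term is divisible by 5 by the inductive hypothesis, and the second term (5)·2^i is divisible by 5 since 5 | 5. Hence 5 | h(i+1).
By induction, the statement is established for all t ≥ 1.
Therefore the largest such d is 5.

d = 5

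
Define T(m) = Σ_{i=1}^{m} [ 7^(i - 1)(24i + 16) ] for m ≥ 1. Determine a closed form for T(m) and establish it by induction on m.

T(m) = 2·7^m(2m + 1) - 2

We claim T(m) = 2·7^m(2m + 1) - 2 for all m ≥ 1.
Base case (m = 1): T(1) = 40, and the closed form gives 40. They agree.
Inductive step: assume the claim holds for m = i, so T(i) = 2·7^i(2i + 1) - 2.
Then T(i+1) = T(i) + (7^i(24i + 40)) = (2·7^i(2i + 1) - 2) + (7^i(24i + 40)).
Simplifying, T(i+1) = 28·7^i·i + 42·7^i - 2 = 2·7^(i+1)(2(i+1) + 1) - 2,
which is the closed form with m = i+1.
Hence, by induction on m, the claim holds for every m ≥ 1.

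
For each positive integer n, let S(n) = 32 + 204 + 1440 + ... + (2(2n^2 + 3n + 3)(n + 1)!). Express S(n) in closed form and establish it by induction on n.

We claim S(n) = (4n + 2)(n + 2)! - 4 for all n ≥ 1.
For the base case n = 1: S(1) = 32, and the closed form gives 32. They agree.
Inductive step: suppose the statement holds for some p ≥ 1, so S(p) = (4p + 2)(p + 2)! - 4.
Then S(p+1) = S(p) + (2(2p^2 + 7p + 8)(p + 2)!) = ((4p + 2)(p + 2)! - 4) + (2(2p^2 + 7p + 8)(p + 2)!).
Simplifying, S(p+1) = (4(p+1) + 2)((p+1) + 2)! - 4,
which is the closed form with n = p+1.
This completes the induction.

S(n) = (4n + 2)(n + 2)! - 4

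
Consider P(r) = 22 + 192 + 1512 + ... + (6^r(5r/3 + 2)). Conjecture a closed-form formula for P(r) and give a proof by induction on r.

We claim P(r) = 2·6^r(r + 1) - 2 for all r ≥ 1.
Base step (r = 1): P(1) = 22, and the closed form gives 22. They agree.
Suppose the result is true for r = m, so P(m) = 2·6^m(m + 1) - 2.
Then P(m+1) = P(m) + (6^m(10m + 22)) = (2·6^m(m + 1) - 2) + (6^m(10m + 22)).
Simplifying, P(m+1) = 12·6^m·m + 24·6^m - 2 = 2·6^(m+1)((m+1) + 1) - 2,
which is the closed form with r = m+1.
By the principle of mathematical induction, the result holds for all r ≥ 1.

P(r) = 2·6^r(r + 1) - 2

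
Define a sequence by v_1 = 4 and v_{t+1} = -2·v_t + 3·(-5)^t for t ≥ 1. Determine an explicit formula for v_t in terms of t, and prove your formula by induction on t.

v_t = -(-2)^(t - 1) - (-5)^t

Computing the first terms: v_1 = 4, v_2 = -23, v_3 = 121. This suggests v_t = -(-2)^(t - 1) - (-5)^t.
When t = 1: the formula gives 4 = 4 = v_1.
Suppose the result is true for t = r, so v_r = -(-2)^(r - 1) - (-5)^r.
Then v_{r+1} = -2·v_r + 3·(-5)^r = -2·(-(-2)^(r - 1) - (-5)^r) + 3·(-5)^r = -(-2)^r - (-5)^(r + 1) = -(-2)^((r+1) - 1) - (-5)^(r+1),
which is the claimed formula at t = r+1.
By the principle of mathematical induction, the result holds for all t ≥ 1.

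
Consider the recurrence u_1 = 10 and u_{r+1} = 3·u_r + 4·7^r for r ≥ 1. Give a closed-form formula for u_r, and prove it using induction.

Computing the first terms: u_1 = 10, u_2 = 58, u_3 = 370. This suggests u_r = 3^r + 7^r.
Base step (r = 1): the formula gives 10 = 10 = u_1.
For the inductive step, assume it holds for an arbitrary k ≥ 1, so u_k = 3^k + 7^k.
Then u_{k+1} = 3·u_k + 4·7^k = 3·(3^k + 7^k) + 4·7^k = 3^(k + 1) + 7^(k + 1),
which is the claimed formula at r = k+1.
By induction, the statement is established for all r ≥ 1.

u_r = 3^r + 7^r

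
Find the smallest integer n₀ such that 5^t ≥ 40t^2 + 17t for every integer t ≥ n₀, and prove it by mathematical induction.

n₀ = 5

At t = 4: 625 < 708, so the inequality fails and n₀ ≥ 5. We prove 5^t ≥ 40t^2 + 17t for all t ≥ 5.
For the base case t = 5: 5^t = 3125 and 40t^2 + 17t = 1085, so 3125 ≥ 1085.
For the inductive step, assume it holds for an arbitrary m ≥ 5, so 5^m ≥ 40m^2 + 17m.
Then 5^(m + 1) = 5·(5^m) ≥ 5·(40m^2 + 17m).
Also, for m ≥ 5 we have 5·(40m^2 + 17m) ≥ 40(m+1)^2 + 17(m+1), since 5·(40m^2 + 17m) − (40(m+1)^2 + 17(m+1)) = 160m^2 - 12m - 57, which is nonnegative for all m ≥ 5.
Combining, 5^(m + 1) ≥ 40(m+1)^2 + 17(m+1).
By induction, the statement is established for all t ≥ 5.
Hence the smallest such n₀ is 5.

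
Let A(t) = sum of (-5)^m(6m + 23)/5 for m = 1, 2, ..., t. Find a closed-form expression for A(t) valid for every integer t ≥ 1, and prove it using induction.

We claim A(t) = (-5)^t(t + 4) - 4 for all t ≥ 1.
Base step (t = 1): A(1) = -29, and the closed form gives -29. They agree.
Inductive step: suppose the statement holds for some m ≥ 1, so A(m) = (-5)^m(m + 4) - 4.
Then A(m+1) = A(m) + ((-5)^m(-6m - 29)) = ((-5)^m(m + 4) - 4) + ((-5)^m(-6m - 29)).
Simplifying, A(m+1) = -5(-5)^m·m - 25(-5)^m - 4 = (-5)^(m+1)((m+1) + 4) - 4,
which is the closed form with t = m+1.
By the principle of mathematical induction, the result holds for all t ≥ 1.

A(t) = (-5)^t(t + 4) - 4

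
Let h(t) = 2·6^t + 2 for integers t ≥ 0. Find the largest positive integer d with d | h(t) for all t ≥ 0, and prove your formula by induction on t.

Computing the first values: h(0) = 4 and h(1) = 14; gcd(4, 14) = 2, so d ≤ 2.
We prove 2 | 2·6^t + 2 for all t ≥ 0 by induction on t.
Base step (t = 0): h(0) = 4 = 2·(2), so 2 | h(0).
For the inductive step, assume it holds for an arbitrary k ≥ 0, i.e. 2 | h(k). Then
h(k+1) = 2·6^(k+1) + 2 = 6·(2·6^k + 2) - 10 = 6·h(k) - 10. The first term is divisible by 2 by the inductive hypothesis, and -10 is divisible by 2. Hence 2 | h(k+1).
By induction, the statement is established for all t ≥ 0.
Therefore the largest such d is 2.

d = 2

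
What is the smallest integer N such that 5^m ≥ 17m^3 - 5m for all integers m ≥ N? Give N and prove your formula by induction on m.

At m = 4: 625 < 1068, so the inequality fails and N ≥ 5. We prove 5^m ≥ 17m^3 - 5m for all m ≥ 5.
Base step (m = 5): 5^m = 3125 and 17m^3 - 5m = 2100, so 3125 ≥ 2100.
Inductive step: assume the claim holds for m = j, so 5^j ≥ 17j^3 - 5j.
Then 5^(j + 1) = 5·(5^j) ≥ 5·(17j^3 - 5j).
Also, for j ≥ 5 we have 5·(17j^3 - 5j) ≥ 17(j+1)^3 - 5(j+1), since 5·(17j^3 - 5j) − (17(j+1)^3 - 5(j+1)) = 68j^3 - 51j^2 - 71j - 12, which is nonnegative for all j ≥ 5.
Combining, 5^(j + 1) ≥ 17(j+1)^3 - 5(j+1).
Hence, by induction on m, the claim holds for every m ≥ 5.
Hence the smallest such N is 5.

N = 5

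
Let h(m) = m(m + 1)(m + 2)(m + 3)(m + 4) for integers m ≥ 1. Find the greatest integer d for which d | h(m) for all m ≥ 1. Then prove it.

d = 120

Computing the first values: h(1) = 120 and h(2) = 720; gcd(120, 720) = 120, so d ≤ 120.
We prove 120 | m(m + 1)(m + 2)(m + 3)(m + 4) for all m ≥ 1 by induction on m.
For the base case m = 1: h(1) = 120 = 120·(1), so 120 | h(1).
Suppose the result is true for m = p, i.e. 120 | h(p). Then
h(p+1) − h(p) = (p+1)·(p+2)·(p+3)·(p+4)·(p+5) − p·(p+1)·(p+2)·(p+3)·(p+4) = (p+1)·(p+2)·(p+3)·(p+4)·[(p+5) − p] = 5·(p+1)·(p+2)·(p+3)·(p+4). The product of 4 consecutive integers is divisible by (4)! = 24, so h(p+1) − h(p) is divisible by 5·24 = 120. By the inductive hypothesis 120 | h(p), hence 120 | h(p+1).
This completes the induction.
Therefore the largest such d is 120.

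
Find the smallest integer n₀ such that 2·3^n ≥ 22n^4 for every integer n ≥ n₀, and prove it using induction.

At n = 10: 118098 < 220000, so the inequality fails and n₀ ≥ 11. We prove 2·3^n ≥ 22n^4 for all n ≥ 11.
For the base case n = 11: 2·3^n = 354294 and 22n^4 = 322102, so 354294 ≥ 322102.
Inductive step: assume the claim holds for n = i, so 2·3^i ≥ 22i^4.
Then 2·3^(i + 1) = 3·(2·3^i) ≥ 3·(22i^4).
Also, for i ≥ 11 we have 3·(22i^4) ≥ 22(i+1)^4, since 3 ≥ (1 + 1/i)^4 for all i ≥ 11.
Combining, 2·3^(i + 1) ≥ 22(i+1)^4.
This completes the induction.
Hence the smallest such n₀ is 11.

n₀ = 11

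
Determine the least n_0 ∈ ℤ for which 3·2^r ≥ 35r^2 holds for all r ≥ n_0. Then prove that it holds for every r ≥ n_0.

n_0 = 11

At r = 10: 3072 < 3500, so the inequality fails and n_0 ≥ 11. We prove 3·2^r ≥ 35r^2 for all r ≥ 11.
Base case (r = 11): 3·2^r = 6144 and 35r^2 = 4235, so 6144 ≥ 4235.
For the inductive step, assume it holds for an arbitrary k ≥ 11, so 3·2^k ≥ 35k^2.
Then 3·2^(k + 1) = 2·(3·2^k) ≥ 2·(35k^2).
Also, for k ≥ 11 we have 2·(35k^2) ≥ 35(k+1)^2, since 2 ≥ (1 + 1/k)^2 for all k ≥ 11.
Combining, 3·2^(k + 1) ≥ 35(k+1)^2.
Hence, by induction on r, the claim holds for every r ≥ 11.
Hence the smallest such n_0 is 11.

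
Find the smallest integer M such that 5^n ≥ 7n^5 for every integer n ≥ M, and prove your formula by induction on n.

M = 8

At n = 7: 78125 < 117649, so the inequality fails and M ≥ 8. We prove 5^n ≥ 7n^5 for all n ≥ 8.
When n = 8: 5^n = 390625 and 7n^5 = 229376, so 390625 ≥ 229376.
For the inductive step, assume it holds for an arbitrary r ≥ 8, so 5^r ≥ 7r^5.
Then 5^(r + 1) = 5·(5^r) ≥ 5·(7r^5).
Also, for r ≥ 8 we have 5·(7r^5) ≥ 7(r+1)^5, since 5 ≥ (1 + 1/r)^5 for all r ≥ 8.
Combining, 5^(r + 1) ≥ 7(r+1)^5.
By induction, the statement is established for all n ≥ 8.
Hence the smallest such M is 8.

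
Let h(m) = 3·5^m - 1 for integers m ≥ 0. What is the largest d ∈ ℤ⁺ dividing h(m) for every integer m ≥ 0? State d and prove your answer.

Computing the first values: h(0) = 2 and h(1) = 14; gcd(2, 14) = 2, so d ≤ 2.
We prove 2 | 3·5^m - 1 for all m ≥ 0 by induction on m.
Base case (m = 0): h(0) = 2 = 2·(1), so 2 | h(0).
Suppose the result is true for m = i, i.e. 2 | h(i). Then
h(i+1) = 3·5^(i+1) - 1 = 5·(3·5^i - 1) + 4 = 5·h(i) + 4. The first term is divisible by 2 by the inductive hypothesis, and 4 is divisible by 2. Hence 2 | h(i+1).
By the principle of mathematical induction, the result holds for all m ≥ 0.
Therefore the largest such d is 2.

d = 2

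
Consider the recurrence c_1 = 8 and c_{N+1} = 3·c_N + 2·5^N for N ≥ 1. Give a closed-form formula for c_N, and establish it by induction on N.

Computing the first terms: c_1 = 8, c_2 = 34, c_3 = 152. This suggests c_N = 3^N + 5^N.
Base case (N = 1): the formula gives 8 = 8 = c_1.
Inductive step: assume the claim holds for N = j, so c_j = 3^j + 5^j.
Then c_{j+1} = 3·c_j + 2·5^j = 3·(3^j + 5^j) + 2·5^j = 3^(j + 1) + 5^(j + 1),
which is the claimed formula at N = j+1.
This completes the induction.

c_N = 3^N + 5^N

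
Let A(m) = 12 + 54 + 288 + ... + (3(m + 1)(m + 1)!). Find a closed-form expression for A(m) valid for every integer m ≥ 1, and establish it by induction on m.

We claim A(m) = 3(m + 2)! - 6 for all m ≥ 1.
For the base case m = 1: A(1) = 12, and the closed form gives 12. They agree.
Inductive step: assume the claim holds for m = r, so A(r) = 3(r + 2)! - 6.
Then A(r+1) = A(r) + (3(r + 2)(r + 2)!) = (3(r + 2)! - 6) + (3(r + 2)(r + 2)!).
Simplifying, A(r+1) = 3((r+1) + 2)! - 6,
which is the closed form with m = r+1.
By the principle of mathematical induction, the result holds for all m ≥ 1.

A(m) = 3(m + 2)! - 6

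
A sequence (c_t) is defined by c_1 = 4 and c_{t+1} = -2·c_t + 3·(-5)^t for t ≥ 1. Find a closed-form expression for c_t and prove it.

c_t = -(-2)^(t - 1) - (-5)^t

Computing the first terms: c_1 = 4, c_2 = -23, c_3 = 121. This suggests c_t = -(-2)^(t - 1) - (-5)^t.
Base case (t = 1): the formula gives 4 = 4 = c_1.
Suppose the result is true for t = r, so c_r = -(-2)^(r - 1) - (-5)^r.
Then c_{r+1} = -2·c_r + 3·(-5)^r = -2·(-(-2)^(r - 1) - (-5)^r) + 3·(-5)^r = -(-2)^r - (-5)^(r + 1) = -(-2)^((r+1) - 1) - (-5)^(r+1),
which is the claimed formula at t = r+1.
Hence, by induction on t, the claim holds for every t ≥ 1.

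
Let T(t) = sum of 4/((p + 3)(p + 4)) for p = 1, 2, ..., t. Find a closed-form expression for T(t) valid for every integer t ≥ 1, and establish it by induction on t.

We claim T(t) = t/(t + 4) for all t ≥ 1.
When t = 1: T(1) = 1/5, and the closed form gives 1/5. They agree.
Inductive step: assume the claim holds for t = p, so T(p) = p/(p + 4).
Then T(p+1) = T(p) + (4/((p + 4)(p + 5))) = (p/(p + 4)) + (4/((p + 4)(p + 5))).
Simplifying, T(p+1) = (p + 1)/(p + 5) = (p+1)/((p+1) + 4),
which is the closed form with t = p+1.
This completes the induction.

T(t) = t/(t + 4)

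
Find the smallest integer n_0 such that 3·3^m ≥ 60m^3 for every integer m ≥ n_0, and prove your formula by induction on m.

At m = 8: 19683 < 30720, so the inequality fails and n_0 ≥ 9. We prove 3·3^m ≥ 60m^3 for all m ≥ 9.
When m = 9: 3·3^m = 59049 and 60m^3 = 43740, so 59049 ≥ 43740.
Inductive step: suppose the statement holds for some j ≥ 9, so 3·3^j ≥ 60j^3.
Then 3·3^(j + 1) = 3·(3·3^j) ≥ 3·(60j^3).
Also, for j ≥ 9 we have 3·(60j^3) ≥ 60(j+1)^3, since 3 ≥ (1 + 1/j)^3 for all j ≥ 9.
Combining, 3·3^(j + 1) ≥ 60(j+1)^3.
This completes the induction.
Hence the smallest such n_0 is 9.

n_0 = 9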